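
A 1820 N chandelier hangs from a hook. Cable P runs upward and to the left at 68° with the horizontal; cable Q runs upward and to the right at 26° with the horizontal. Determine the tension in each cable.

ΣF_x = 0: −T_P·cos68° + T_Q·cos26° = 0 → T_Q = 0.416788·T_P.
ΣF_y = 0: T_P·sin68° + T_Q·sin26° = 1820.
Substitute: T_P·(0.927184 + 0.416788·0.438371) = 1820 → T_P = 1639.8 ≈ 1640 N.
Then T_Q = 0.416788 × 1639.8 = 683.4 N.

T_P = 1640 N, T_Q = 683.4 N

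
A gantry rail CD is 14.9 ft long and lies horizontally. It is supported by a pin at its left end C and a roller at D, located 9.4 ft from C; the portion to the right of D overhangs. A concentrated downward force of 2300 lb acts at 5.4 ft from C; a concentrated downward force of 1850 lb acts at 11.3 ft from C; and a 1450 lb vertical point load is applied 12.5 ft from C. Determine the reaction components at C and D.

ΣM about C: D_y·9.4 − 2300·5.4 − 1850·11.3 − 1450·12.5 = 0 → D_y = 51450/9.4 = 5473.4 ≈ 5473 lb.
ΣF_y = 0: C_y + 5473.4 − 2300 − 1850 − 1450 = 0 → C_y = 126.6 lb.
ΣF_x = 0: no horizontal applied forces, so C_x = 0.

C_x = 0, C_y = 126.6 lb, D_y = 5473 lb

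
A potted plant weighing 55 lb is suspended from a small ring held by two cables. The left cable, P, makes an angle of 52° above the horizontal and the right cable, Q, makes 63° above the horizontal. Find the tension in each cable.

ΣF_x = 0: −T_P·cos52° + T_Q·cos63° = 0 → T_Q = 1.35611·T_P.
ΣF_y = 0: T_P·sin52° + T_Q·sin63° = 55.
Substitute: T_P·(0.788011 + 1.35611·0.891007) = 55 → T_P = 27.5508 ≈ 27.55 lb.
Then T_Q = 1.35611 × 27.5508 = 37.36 lb.

T_P = 27.55 lb, T_Q = 37.36 lb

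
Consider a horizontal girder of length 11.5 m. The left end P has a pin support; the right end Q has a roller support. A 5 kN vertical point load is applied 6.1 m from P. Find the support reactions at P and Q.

Taking moments about P: Q_y·11.5 − 5·6.1 = 0 → Q_y = 30.5/11.5 = 2.65217 ≈ 2.652 kN.
ΣF_y = 0: P_y + 2.65217 − 5 = 0 → P_y = 2.348 kN.
ΣF_x = 0: no horizontal applied forces, so P_x = 0.

P_x = 0, P_y = 2.348 kN, Q_y = 2.652 kN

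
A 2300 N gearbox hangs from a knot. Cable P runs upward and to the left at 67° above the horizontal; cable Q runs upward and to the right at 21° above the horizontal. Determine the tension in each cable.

T_P = 2149 N, T_Q = 899.2 N

ΣF_x = 0: −T_P·cos67° + T_Q·cos21° = 0 → T_Q = 0.41853·T_P.
ΣF_y = 0: T_P·sin67° + T_Q·sin21° = 2300.
Substitute: T_P·(0.920505 + 0.41853·0.358368) = 2300 → T_P = 2148.54 ≈ 2149 N.
Then T_Q = 0.41853 × 2148.54 = 899.2 N.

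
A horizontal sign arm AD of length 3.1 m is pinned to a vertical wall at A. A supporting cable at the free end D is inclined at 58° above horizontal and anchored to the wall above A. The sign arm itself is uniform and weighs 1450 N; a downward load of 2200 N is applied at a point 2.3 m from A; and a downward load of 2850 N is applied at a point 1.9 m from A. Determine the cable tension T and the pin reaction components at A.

T = 4839 N, A_x = 2564 N, A_y = 2396 N

ΣM about A: T·sin58°·3.1 − 1450·1.55 − 2200·2.3 − 2850·1.9 = 0 → T = 12722.5/(3.1·0.848048) = 4839.39 ≈ 4839 N.
ΣF_x = 0: A_x − T·cos58° = 0 → A_x = 4839.39 × 0.529919 = 2564 N.
ΣF_y = 0: A_y + T·sin58° − 1450 − 2200 − 2850 = 0 → A_y = 6500 − 4839.39 × 0.848048 = 2396 N.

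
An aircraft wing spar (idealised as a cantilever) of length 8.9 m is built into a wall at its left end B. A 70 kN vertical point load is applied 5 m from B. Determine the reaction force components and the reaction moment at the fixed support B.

ΣF_x = 0: B_x = 0.
ΣF_y = 0: B_y − 70 = 0 → B_y = 70.00 kN.
ΣM about B: M_B − 70·5 = 0 → M_B = 350.0 kN·m.

B_x = 0, B_y = 70.00 kN, M_B = 350.0 kN·m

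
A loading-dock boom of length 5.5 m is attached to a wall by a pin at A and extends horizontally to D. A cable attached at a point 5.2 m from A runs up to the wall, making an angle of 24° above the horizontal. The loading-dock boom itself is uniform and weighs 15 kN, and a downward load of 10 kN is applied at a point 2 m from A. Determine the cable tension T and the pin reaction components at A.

T = 28.96 kN, A_x = 26.46 kN, A_y = 13.22 kN

ΣM about A: T·sin24°·5.2 − 15·2.75 − 10·2 = 0 → T = 61.25/(5.2·0.406737) = 28.9594 ≈ 28.96 kN.
ΣF_x = 0: A_x − T·cos24° = 0 → A_x = 28.9594 × 0.913545 = 26.46 kN.
ΣF_y = 0: A_y + T·sin24° − 15 − 10 = 0 → A_y = 25 − 28.9594 × 0.406737 = 13.22 kN.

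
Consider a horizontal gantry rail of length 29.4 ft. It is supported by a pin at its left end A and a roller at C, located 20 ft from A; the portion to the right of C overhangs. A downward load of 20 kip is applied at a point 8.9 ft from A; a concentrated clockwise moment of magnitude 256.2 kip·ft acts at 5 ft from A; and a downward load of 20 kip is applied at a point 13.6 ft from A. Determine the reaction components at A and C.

A_x = 0, A_y = 4.690 kip, C_y = 35.31 kip

ΣM about A: C_y·20 − 20·8.9 − 256.2 − 20·13.6 = 0 → C_y = 706.2/20 = 35.31 kip.
ΣF_y = 0: A_y + 35.31 − 20 − 20 = 0 → A_y = 4.690 kip.
ΣF_x = 0: no horizontal applied forces, so A_x = 0.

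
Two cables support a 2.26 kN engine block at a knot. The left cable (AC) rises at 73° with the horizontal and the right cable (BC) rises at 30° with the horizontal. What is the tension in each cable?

ΣF_x = 0: −T_AC·cos73° + T_BC·cos30° = 0 → T_BC = 0.337602·T_AC.
ΣF_y = 0: T_AC·sin73° + T_BC·sin30° = 2.26.
Substitute: T_AC·(0.956305 + 0.337602·0.5) = 2.26 → T_AC = 2.0087 ≈ 2.009 kN.
Then T_BC = 0.337602 × 2.0087 = 0.6781 kN.

T_AC = 2.009 kN, T_BC = 0.6781 kN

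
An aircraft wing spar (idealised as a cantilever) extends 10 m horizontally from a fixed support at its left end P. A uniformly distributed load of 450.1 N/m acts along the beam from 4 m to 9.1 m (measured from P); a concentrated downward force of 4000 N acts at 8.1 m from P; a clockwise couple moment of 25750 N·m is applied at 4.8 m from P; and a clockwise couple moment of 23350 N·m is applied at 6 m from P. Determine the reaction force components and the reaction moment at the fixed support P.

P_x = 0, P_y = 6296 N, M_P = 96540 N·m

Resultant of the distributed load: 450.1 × 5.1 = 2295.51 N at 6.55 m from P.
ΣF_x = 0: P_x = 0.
ΣF_y = 0: P_y − 450.1·5.1 − 4000 = 0 → P_y = 6296 N.
ΣM about P: M_P − (450.1·5.1)·6.55 − 4000·8.1 − 25750 − 23350 = 0 → M_P = 96540 N·m.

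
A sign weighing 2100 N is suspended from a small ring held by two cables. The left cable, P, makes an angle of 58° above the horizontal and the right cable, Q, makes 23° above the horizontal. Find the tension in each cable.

T_P = 1957 N, T_Q = 1127 N

ΣF_x = 0: −T_P·cos58° + T_Q·cos23° = 0 → T_Q = 0.575683·T_P.
ΣF_y = 0: T_P·sin58° + T_Q·sin23° = 2100.
Substitute: T_P·(0.848048 + 0.575683·0.390731) = 2100 → T_P = 1957.16 ≈ 1957 N.
Then T_Q = 0.575683 × 1957.16 = 1127 N.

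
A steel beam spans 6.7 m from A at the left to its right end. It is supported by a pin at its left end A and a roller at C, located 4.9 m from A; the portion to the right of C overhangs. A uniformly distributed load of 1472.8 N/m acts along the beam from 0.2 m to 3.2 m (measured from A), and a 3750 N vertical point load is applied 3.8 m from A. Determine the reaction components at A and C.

Resultant of the distributed load: 1472.8 × 3 = 4418.4 N at 1.7 m from A.
ΣM about A: C_y·4.9 − (1472.8·3)·1.7 − 3750·3.8 = 0 → C_y = 21761.28/4.9 = 4441.08 ≈ 4441 N.
ΣF_y = 0: A_y + 4441.08 − 1472.8·3 − 3750 = 0 → A_y = 3727 N.
ΣF_x = 0: no horizontal applied forces, so A_x = 0.

A_x = 0, A_y = 3727 N, C_y = 4441 N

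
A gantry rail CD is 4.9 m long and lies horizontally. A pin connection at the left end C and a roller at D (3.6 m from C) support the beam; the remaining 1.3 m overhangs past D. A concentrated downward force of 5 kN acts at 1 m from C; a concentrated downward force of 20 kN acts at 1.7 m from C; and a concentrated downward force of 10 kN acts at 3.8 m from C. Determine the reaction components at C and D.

Taking moments about C: D_y·3.6 − 5·1 − 20·1.7 − 10·3.8 = 0 → D_y = 77/3.6 = 21.3889 ≈ 21.39 kN.
ΣF_y = 0: C_y + 21.3889 − 5 − 20 − 10 = 0 → C_y = 13.61 kN.
ΣF_x = 0: no horizontal applied forces, so C_x = 0.

C_x = 0, C_y = 13.61 kN, D_y = 21.39 kN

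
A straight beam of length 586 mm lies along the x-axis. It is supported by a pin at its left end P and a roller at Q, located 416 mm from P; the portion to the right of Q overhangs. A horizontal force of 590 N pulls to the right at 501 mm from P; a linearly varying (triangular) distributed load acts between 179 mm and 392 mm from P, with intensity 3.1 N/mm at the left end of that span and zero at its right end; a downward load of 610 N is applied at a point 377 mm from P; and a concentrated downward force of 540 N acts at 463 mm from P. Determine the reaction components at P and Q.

Resultant of the triangular load: ½ × 3.1 × 213 = 330.15 N, acting at 250 mm from P (one-third of the span from the peak).
ΣM about P: Q_y·416 − (½·3.1·213)·250 − 610·377 − 540·463 = 0 → Q_y = 562527.5/416 = 1352.23 ≈ 1352 N.
ΣF_y = 0: P_y + 1352.23 − ½·3.1·213 − 610 − 540 = 0 → P_y = 127.9 N.
ΣF_x = 0: P_x + 590 = 0 → P_x = -590.0 N.

P_x = -590.0 N, P_y = 127.9 N, Q_y = 1352 N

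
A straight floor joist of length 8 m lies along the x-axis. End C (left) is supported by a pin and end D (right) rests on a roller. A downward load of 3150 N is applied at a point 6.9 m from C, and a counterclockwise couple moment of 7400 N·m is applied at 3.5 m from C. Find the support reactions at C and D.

C_x = 0, C_y = 1358 N, D_y = 1792 N

Moments about C: D_y·8 − 3150·6.9 + 7400 = 0 → D_y = 14335/8 = 1791.88 ≈ 1792 N.
ΣF_y = 0: C_y + 1791.88 − 3150 = 0 → C_y = 1358 N.
ΣF_x = 0: no horizontal applied forces, so C_x = 0.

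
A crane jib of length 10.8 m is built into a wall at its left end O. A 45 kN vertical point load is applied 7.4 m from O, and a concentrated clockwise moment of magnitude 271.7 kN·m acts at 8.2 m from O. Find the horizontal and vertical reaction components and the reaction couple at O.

ΣF_x = 0: O_x = 0.
ΣF_y = 0: O_y − 45 = 0 → O_y = 45.00 kN.
ΣM about O: M_O − 45·7.4 − 271.7 = 0 → M_O = 604.7 kN·m.

O_x = 0, O_y = 45.00 kN, M_O = 604.7 kN·m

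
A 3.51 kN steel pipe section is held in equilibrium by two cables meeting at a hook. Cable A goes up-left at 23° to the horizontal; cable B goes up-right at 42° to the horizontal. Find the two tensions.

ΣF_x = 0: −T_A·cos23° + T_B·cos42° = 0 → T_B = 1.23866·T_A.
ΣF_y = 0: T_A·sin23° + T_B·sin42° = 3.51.
Substitute: T_A·(0.390731 + 1.23866·0.669131) = 3.51 → T_A = 2.87809 ≈ 2.878 kN.
Then T_B = 1.23866 × 2.87809 = 3.565 kN.

T_A = 2.878 kN, T_B = 3.565 kN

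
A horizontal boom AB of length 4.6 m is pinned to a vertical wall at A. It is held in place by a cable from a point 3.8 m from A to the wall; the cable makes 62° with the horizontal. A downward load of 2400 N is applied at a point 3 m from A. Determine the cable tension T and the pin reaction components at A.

T = 2146 N, A_x = 1007 N, A_y = 505.3 N

ΣM about A: T·sin62°·3.8 − 2400·3 = 0 → T = 7200/(3.8·0.882948) = 2145.92 ≈ 2146 N.
ΣF_x = 0: A_x − T·cos62° = 0 → A_x = 2145.92 × 0.469472 = 1007 N.
ΣF_y = 0: A_y + T·sin62° − 2400 = 0 → A_y = 2400 − 2145.92 × 0.882948 = 505.3 N.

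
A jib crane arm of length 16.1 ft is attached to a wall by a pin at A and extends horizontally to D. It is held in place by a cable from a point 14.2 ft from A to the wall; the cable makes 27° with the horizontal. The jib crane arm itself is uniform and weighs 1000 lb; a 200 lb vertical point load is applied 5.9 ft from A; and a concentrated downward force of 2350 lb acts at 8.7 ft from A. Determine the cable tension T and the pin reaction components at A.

ΣM about A: T·sin27°·14.2 − 1000·8.05 − 200·5.9 − 2350·8.7 = 0 → T = 29675/(14.2·0.45399) = 4603.16 ≈ 4603 lb.
ΣF_x = 0: A_x − T·cos27° = 0 → A_x = 4603.16 × 0.891007 = 4101 lb.
ΣF_y = 0: A_y + T·sin27° − 1000 − 200 − 2350 = 0 → A_y = 3550 − 4603.16 × 0.45399 = 1460 lb.

T = 4603 lb, A_x = 4101 lb, A_y = 1460 lb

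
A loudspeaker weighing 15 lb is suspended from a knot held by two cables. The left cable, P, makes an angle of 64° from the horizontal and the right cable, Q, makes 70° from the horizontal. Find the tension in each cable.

ΣF_x = 0: −T_P·cos64° + T_Q·cos70° = 0 → T_Q = 1.28171·T_P.
ΣF_y = 0: T_P·sin64° + T_Q·sin70° = 15.
Substitute: T_P·(0.898794 + 1.28171·0.939693) = 15 → T_P = 7.13196 ≈ 7.132 lb.
Then T_Q = 1.28171 × 7.13196 = 9.141 lb.

T_P = 7.132 lb, T_Q = 9.141 lb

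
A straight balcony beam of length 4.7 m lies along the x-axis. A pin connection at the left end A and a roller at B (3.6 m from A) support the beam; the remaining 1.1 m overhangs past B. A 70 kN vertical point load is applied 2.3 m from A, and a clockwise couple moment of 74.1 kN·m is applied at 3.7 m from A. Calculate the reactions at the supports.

ΣM about A: B_y·3.6 − 70·2.3 − 74.1 = 0 → B_y = 235.1/3.6 = 65.3056 ≈ 65.31 kN.
ΣF_y = 0: A_y + 65.3056 − 70 = 0 → A_y = 4.694 kN.
ΣF_x = 0: no horizontal applied forces, so A_x = 0.

A_x = 0, A_y = 4.694 kN, B_y = 65.31 kN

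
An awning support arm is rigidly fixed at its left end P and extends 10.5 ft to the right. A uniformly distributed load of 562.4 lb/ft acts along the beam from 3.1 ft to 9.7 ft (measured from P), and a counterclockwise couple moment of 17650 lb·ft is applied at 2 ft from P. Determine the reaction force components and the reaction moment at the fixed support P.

P_x = 0, P_y = 3712 lb, M_P = 6106 lb·ft

Resultant of the distributed load: 562.4 × 6.6 = 3711.84 lb at 6.4 ft from P.
ΣF_x = 0: P_x = 0.
ΣF_y = 0: P_y − 562.4·6.6 = 0 → P_y = 3712 lb.
ΣM about P: M_P − (562.4·6.6)·6.4 + 17650 = 0 → M_P = 6106 lb·ft.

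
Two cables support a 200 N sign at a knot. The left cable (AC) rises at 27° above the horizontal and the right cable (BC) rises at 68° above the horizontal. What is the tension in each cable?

ΣF_x = 0: −T_AC·cos27° + T_BC·cos68° = 0 → T_BC = 2.37851·T_AC.
ΣF_y = 0: T_AC·sin27° + T_BC·sin68° = 200.
Substitute: T_AC·(0.45399 + 2.37851·0.927184) = 200 → T_AC = 75.2076 ≈ 75.21 N.
Then T_BC = 2.37851 × 75.2076 = 178.9 N.

T_AC = 75.21 N, T_BC = 178.9 N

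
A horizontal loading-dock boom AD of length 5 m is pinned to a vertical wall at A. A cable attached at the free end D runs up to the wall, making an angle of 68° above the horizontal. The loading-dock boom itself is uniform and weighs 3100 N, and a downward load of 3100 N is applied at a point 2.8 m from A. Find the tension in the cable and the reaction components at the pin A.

ΣM about A: T·sin68°·5 − 3100·2.5 − 3100·2.8 = 0 → T = 16430/(5·0.927184) = 3544.06 ≈ 3544 N.
ΣF_x = 0: A_x − T·cos68° = 0 → A_x = 3544.06 × 0.374607 = 1328 N.
ΣF_y = 0: A_y + T·sin68° − 3100 − 3100 = 0 → A_y = 6200 − 3544.06 × 0.927184 = 2914 N.

T = 3544 N, A_x = 1328 N, A_y = 2914 N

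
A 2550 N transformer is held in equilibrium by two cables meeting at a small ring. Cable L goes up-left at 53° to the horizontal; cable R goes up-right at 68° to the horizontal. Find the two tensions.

T_L = 1114 N, T_R = 1790 N

ΣF_x = 0: −T_L·cos53° + T_R·cos68° = 0 → T_R = 1.60653·T_L.
ΣF_y = 0: T_L·sin53° + T_R·sin68° = 2550.
Substitute: T_L·(0.798636 + 1.60653·0.927184) = 2550 → T_L = 1114.42 ≈ 1114 N.
Then T_R = 1.60653 × 1114.42 = 1790 N.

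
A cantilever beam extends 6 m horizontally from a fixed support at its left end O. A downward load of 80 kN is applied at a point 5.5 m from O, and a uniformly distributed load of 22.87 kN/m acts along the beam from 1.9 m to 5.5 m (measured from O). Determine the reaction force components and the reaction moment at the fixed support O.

Resultant of the distributed load: 22.87 × 3.6 = 82.332 kN at 3.7 m from O.
ΣF_x = 0: O_x = 0.
ΣF_y = 0: O_y − 80 − 22.87·3.6 = 0 → O_y = 162.3 kN.
ΣM about O: M_O − 80·5.5 − (22.87·3.6)·3.7 = 0 → M_O = 744.6 kN·m.

O_x = 0, O_y = 162.3 kN, M_O = 744.6 kN·m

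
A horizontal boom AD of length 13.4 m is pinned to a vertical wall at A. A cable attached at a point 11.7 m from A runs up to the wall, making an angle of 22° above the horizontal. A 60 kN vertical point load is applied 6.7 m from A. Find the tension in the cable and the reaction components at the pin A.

T = 91.72 kN, A_x = 85.04 kN, A_y = 25.64 kN

ΣM about A: T·sin22°·11.7 − 60·6.7 = 0 → T = 402/(11.7·0.374607) = 91.7201 ≈ 91.72 kN.
ΣF_x = 0: A_x − T·cos22° = 0 → A_x = 91.7201 × 0.927184 = 85.04 kN.
ΣF_y = 0: A_y + T·sin22° − 60 = 0 → A_y = 60 − 91.7201 × 0.374607 = 25.64 kN.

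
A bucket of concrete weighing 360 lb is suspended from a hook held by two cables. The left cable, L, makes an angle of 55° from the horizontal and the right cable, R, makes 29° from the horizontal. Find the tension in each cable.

ΣF_x = 0: −T_L·cos55° + T_R·cos29° = 0 → T_R = 0.655801·T_L.
ΣF_y = 0: T_L·sin55° + T_R·sin29° = 360.
Substitute: T_L·(0.819152 + 0.655801·0.48481) = 360 → T_L = 316.597 ≈ 316.6 lb.
Then T_R = 0.655801 × 316.597 = 207.6 lb.

T_L = 316.6 lb, T_R = 207.6 lb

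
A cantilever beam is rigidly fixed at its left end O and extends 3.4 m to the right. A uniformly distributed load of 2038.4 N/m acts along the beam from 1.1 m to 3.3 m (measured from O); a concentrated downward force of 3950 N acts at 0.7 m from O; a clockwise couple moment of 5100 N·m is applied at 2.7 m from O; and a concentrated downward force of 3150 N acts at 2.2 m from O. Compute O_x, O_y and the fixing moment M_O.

Resultant of the distributed load: 2038.4 × 2.2 = 4484.48 N at 2.2 m from O.
ΣF_x = 0: O_x = 0.
ΣF_y = 0: O_y − 2038.4·2.2 − 3950 − 3150 = 0 → O_y = 11580 N.
ΣM about O: M_O − (2038.4·2.2)·2.2 − 3950·0.7 − 5100 − 3150·2.2 = 0 → M_O = 24660 N·m.

O_x = 0, O_y = 11580 N, M_O = 24660 N·m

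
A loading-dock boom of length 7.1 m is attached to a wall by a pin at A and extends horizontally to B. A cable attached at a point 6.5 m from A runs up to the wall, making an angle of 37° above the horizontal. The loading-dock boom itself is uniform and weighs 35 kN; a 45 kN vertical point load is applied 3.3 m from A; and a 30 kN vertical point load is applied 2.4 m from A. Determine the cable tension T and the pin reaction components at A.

T = 88.13 kN, A_x = 70.38 kN, A_y = 56.96 kN

ΣM about A: T·sin37°·6.5 − 35·3.55 − 45·3.3 − 30·2.4 = 0 → T = 344.75/(6.5·0.601815) = 88.1308 ≈ 88.13 kN.
ΣF_x = 0: A_x − T·cos37° = 0 → A_x = 88.1308 × 0.798636 = 70.38 kN.
ΣF_y = 0: A_y + T·sin37° − 35 − 45 − 30 = 0 → A_y = 110 − 88.1308 × 0.601815 = 56.96 kN.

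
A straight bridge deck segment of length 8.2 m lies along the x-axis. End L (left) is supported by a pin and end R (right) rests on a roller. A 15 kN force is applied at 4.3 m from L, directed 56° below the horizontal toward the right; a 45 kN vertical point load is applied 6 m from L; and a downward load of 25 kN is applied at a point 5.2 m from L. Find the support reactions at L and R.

Moments about L: R_y·8.2 − 15·sin56°·4.3 − 45·6 − 25·5.2 = 0 → R_y = 453.473/8.2 = 55.3016 ≈ 55.30 kN.
ΣF_y = 0: L_y + 55.3016 − 15·sin56° − 45 − 25 = 0 → L_y = 27.13 kN.
ΣF_x = 0: L_x + 15·cos56° = 0 → L_x = -8.388 kN.

L_x = -8.388 kN, L_y = 27.13 kN, R_y = 55.30 kN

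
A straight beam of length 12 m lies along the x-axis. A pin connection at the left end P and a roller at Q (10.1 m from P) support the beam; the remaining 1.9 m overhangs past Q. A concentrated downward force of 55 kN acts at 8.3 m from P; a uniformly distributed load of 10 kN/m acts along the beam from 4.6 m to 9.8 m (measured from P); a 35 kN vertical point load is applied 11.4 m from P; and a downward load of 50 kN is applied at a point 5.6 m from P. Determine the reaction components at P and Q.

Resultant of the distributed load: 10 × 5.2 = 52 kN at 7.2 m from P.
ΣM about P: Q_y·10.1 − 55·8.3 − (10·5.2)·7.2 − 35·11.4 − 50·5.6 = 0 → Q_y = 1509.9/10.1 = 149.495 ≈ 149.5 kN.
ΣF_y = 0: P_y + 149.495 − 55 − 10·5.2 − 35 − 50 = 0 → P_y = 42.50 kN.
ΣF_x = 0: no horizontal applied forces, so P_x = 0.

P_x = 0, P_y = 42.50 kN, Q_y = 149.5 kN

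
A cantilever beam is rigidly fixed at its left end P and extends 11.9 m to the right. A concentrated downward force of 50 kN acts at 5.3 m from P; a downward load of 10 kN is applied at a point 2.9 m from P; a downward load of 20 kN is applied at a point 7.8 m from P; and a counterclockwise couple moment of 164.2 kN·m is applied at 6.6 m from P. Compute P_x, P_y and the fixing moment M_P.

P_x = 0, P_y = 80.00 kN, M_P = 285.8 kN·m

ΣF_x = 0: P_x = 0.
ΣF_y = 0: P_y − 50 − 10 − 20 = 0 → P_y = 80.00 kN.
ΣM about P: M_P − 50·5.3 − 10·2.9 − 20·7.8 + 164.2 = 0 → M_P = 285.8 kN·m.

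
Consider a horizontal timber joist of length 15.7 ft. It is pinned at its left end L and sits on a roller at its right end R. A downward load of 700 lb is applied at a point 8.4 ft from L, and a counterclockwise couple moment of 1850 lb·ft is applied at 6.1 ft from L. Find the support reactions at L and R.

ΣM about L: R_y·15.7 − 700·8.4 + 1850 = 0 → R_y = 4030/15.7 = 256.688 ≈ 256.7 lb.
ΣF_y = 0: L_y + 256.688 − 700 = 0 → L_y = 443.3 lb.
ΣF_x = 0: no horizontal applied forces, so L_x = 0.

L_x = 0, L_y = 443.3 lb, R_y = 256.7 lb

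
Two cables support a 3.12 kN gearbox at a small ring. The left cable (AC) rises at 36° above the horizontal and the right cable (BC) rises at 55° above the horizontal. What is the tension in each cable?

ΣF_x = 0: −T_AC·cos36° + T_BC·cos55° = 0 → T_BC = 1.41048·T_AC.
ΣF_y = 0: T_AC·sin36° + T_BC·sin55° = 3.12.
Substitute: T_AC·(0.587785 + 1.41048·0.819152) = 3.12 → T_AC = 1.78983 ≈ 1.790 kN.
Then T_BC = 1.41048 × 1.78983 = 2.525 kN.

T_AC = 1.790 kN, T_BC = 2.525 kN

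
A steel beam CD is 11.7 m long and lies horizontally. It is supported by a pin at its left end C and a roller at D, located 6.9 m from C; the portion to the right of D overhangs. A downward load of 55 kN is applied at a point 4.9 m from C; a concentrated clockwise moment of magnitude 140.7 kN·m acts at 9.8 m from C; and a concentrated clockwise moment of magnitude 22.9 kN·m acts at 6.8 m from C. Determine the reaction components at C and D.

Moments about C: D_y·6.9 − 55·4.9 − 140.7 − 22.9 = 0 → D_y = 433.1/6.9 = 62.7681 ≈ 62.77 kN.
ΣF_y = 0: C_y + 62.7681 − 55 = 0 → C_y = -7.768 kN.
ΣF_x = 0: no horizontal applied forces, so C_x = 0.

C_x = 0, C_y = -7.768 kN, D_y = 62.77 kN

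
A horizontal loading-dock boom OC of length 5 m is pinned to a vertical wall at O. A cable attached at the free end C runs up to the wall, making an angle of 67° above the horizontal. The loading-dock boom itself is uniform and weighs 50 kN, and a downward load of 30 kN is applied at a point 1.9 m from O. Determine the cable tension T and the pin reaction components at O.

T = 39.54 kN, O_x = 15.45 kN, O_y = 43.60 kN

ΣM about O: T·sin67°·5 − 50·2.5 − 30·1.9 = 0 → T = 182/(5·0.920505) = 39.5435 ≈ 39.54 kN.
ΣF_x = 0: O_x − T·cos67° = 0 → O_x = 39.5435 × 0.390731 = 15.45 kN.
ΣF_y = 0: O_y + T·sin67° − 50 − 30 = 0 → O_y = 80 − 39.5435 × 0.920505 = 43.60 kN.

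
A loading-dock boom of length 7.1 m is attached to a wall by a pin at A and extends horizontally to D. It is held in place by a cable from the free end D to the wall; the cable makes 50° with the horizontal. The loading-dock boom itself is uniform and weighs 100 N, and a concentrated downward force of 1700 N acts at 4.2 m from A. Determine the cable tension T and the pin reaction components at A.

ΣM about A: T·sin50°·7.1 − 100·3.55 − 1700·4.2 = 0 → T = 7495/(7.1·0.766044) = 1378.03 ≈ 1378 N.
ΣF_x = 0: A_x − T·cos50° = 0 → A_x = 1378.03 × 0.642788 = 885.8 N.
ΣF_y = 0: A_y + T·sin50° − 100 − 1700 = 0 → A_y = 1800 − 1378.03 × 0.766044 = 744.4 N.

T = 1378 N, A_x = 885.8 N, A_y = 744.4 N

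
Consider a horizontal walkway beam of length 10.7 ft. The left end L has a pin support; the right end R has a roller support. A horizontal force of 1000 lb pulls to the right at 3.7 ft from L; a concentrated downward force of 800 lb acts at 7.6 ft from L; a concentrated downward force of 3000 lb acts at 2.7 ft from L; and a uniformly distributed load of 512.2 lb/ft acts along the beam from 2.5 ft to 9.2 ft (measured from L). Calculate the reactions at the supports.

Resultant of the distributed load: 512.2 × 6.7 = 3431.74 lb at 5.85 ft from L.
ΣM about L: R_y·10.7 − 800·7.6 − 3000·2.7 − (512.2·6.7)·5.85 = 0 → R_y = 34255.679/10.7 = 3201.47 ≈ 3201 lb.
ΣF_y = 0: L_y + 3201.47 − 800 − 3000 − 512.2·6.7 = 0 → L_y = 4030 lb.
ΣF_x = 0: L_x + 1000 = 0 → L_x = -1000 lb.

L_x = -1000 lb, L_y = 4030 lb, R_y = 3201 lb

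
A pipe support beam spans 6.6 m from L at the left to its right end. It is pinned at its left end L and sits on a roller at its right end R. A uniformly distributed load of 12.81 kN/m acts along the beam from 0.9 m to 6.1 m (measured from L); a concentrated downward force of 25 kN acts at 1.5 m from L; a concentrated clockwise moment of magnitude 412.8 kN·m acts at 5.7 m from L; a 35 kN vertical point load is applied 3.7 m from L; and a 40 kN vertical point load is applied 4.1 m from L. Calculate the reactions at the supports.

Resultant of the distributed load: 12.81 × 5.2 = 66.612 kN at 3.5 m from L.
Taking moments about L: R_y·6.6 − (12.81·5.2)·3.5 − 25·1.5 − 412.8 − 35·3.7 − 40·4.1 = 0 → R_y = 976.942/6.6 = 148.022 ≈ 148.0 kN.
ΣF_y = 0: L_y + 148.022 − 12.81·5.2 − 25 − 35 − 40 = 0 → L_y = 18.59 kN.
ΣF_x = 0: no horizontal applied forces, so L_x = 0.

L_x = 0, L_y = 18.59 kN, R_y = 148.0 kN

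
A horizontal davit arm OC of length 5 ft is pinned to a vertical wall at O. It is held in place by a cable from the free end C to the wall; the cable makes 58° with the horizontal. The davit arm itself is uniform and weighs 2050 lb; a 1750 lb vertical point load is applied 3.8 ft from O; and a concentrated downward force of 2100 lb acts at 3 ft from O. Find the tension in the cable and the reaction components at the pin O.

ΣM about O: T·sin58°·5 − 2050·2.5 − 1750·3.8 − 2100·3 = 0 → T = 18075/(5·0.848048) = 4262.73 ≈ 4263 lb.
ΣF_x = 0: O_x − T·cos58° = 0 → O_x = 4262.73 × 0.529919 = 2259 lb.
ΣF_y = 0: O_y + T·sin58° − 2050 − 1750 − 2100 = 0 → O_y = 5900 − 4262.73 × 0.848048 = 2285 lb.

T = 4263 lb, O_x = 2259 lb, O_y = 2285 lb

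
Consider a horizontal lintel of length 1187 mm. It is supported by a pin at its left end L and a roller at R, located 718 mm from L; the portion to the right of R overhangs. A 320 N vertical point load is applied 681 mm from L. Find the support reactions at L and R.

ΣM about L: R_y·718 − 320·681 = 0 → R_y = 217920/718 = 303.51 ≈ 303.5 N.
ΣF_y = 0: L_y + 303.51 − 320 = 0 → L_y = 16.49 N.
ΣF_x = 0: no horizontal applied forces, so L_x = 0.

L_x = 0, L_y = 16.49 N, R_y = 303.5 N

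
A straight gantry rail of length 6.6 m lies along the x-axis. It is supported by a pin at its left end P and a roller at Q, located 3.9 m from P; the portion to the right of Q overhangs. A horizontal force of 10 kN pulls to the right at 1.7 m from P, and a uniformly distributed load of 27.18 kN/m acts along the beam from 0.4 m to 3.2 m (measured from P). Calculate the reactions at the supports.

Resultant of the distributed load: 27.18 × 2.8 = 76.104 kN at 1.8 m from P.
Moments about P: Q_y·3.9 − (27.18·2.8)·1.8 = 0 → Q_y = 136.9872/3.9 = 35.1249 ≈ 35.12 kN.
ΣF_y = 0: P_y + 35.1249 − 27.18·2.8 = 0 → P_y = 40.98 kN.
ΣF_x = 0: P_x + 10 = 0 → P_x = -10.00 kN.

P_x = -10.00 kN, P_y = 40.98 kN, Q_y = 35.12 kN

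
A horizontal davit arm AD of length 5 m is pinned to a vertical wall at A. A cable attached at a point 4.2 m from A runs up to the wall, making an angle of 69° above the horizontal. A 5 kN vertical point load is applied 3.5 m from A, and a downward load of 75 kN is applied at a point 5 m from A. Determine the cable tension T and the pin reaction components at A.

ΣM about A: T·sin69°·4.2 − 5·3.5 − 75·5 = 0 → T = 392.5/(4.2·0.93358) = 100.101 ≈ 100.1 kN.
ΣF_x = 0: A_x − T·cos69° = 0 → A_x = 100.101 × 0.358368 = 35.87 kN.
ΣF_y = 0: A_y + T·sin69° − 5 − 75 = 0 → A_y = 80 − 100.101 × 0.93358 = -13.45 kN.

T = 100.1 kN, A_x = 35.87 kN, A_y = -13.45 kN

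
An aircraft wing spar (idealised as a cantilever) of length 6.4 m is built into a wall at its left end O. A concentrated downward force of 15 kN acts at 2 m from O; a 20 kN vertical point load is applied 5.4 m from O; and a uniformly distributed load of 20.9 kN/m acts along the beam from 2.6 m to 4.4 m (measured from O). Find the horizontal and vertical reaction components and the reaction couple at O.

Resultant of the distributed load: 20.9 × 1.8 = 37.62 kN at 3.5 m from O.
ΣF_x = 0: O_x = 0.
ΣF_y = 0: O_y − 15 − 20 − 20.9·1.8 = 0 → O_y = 72.62 kN.
ΣM about O: M_O − 15·2 − 20·5.4 − (20.9·1.8)·3.5 = 0 → M_O = 269.7 kN·m.

O_x = 0, O_y = 72.62 kN, M_O = 269.7 kN·m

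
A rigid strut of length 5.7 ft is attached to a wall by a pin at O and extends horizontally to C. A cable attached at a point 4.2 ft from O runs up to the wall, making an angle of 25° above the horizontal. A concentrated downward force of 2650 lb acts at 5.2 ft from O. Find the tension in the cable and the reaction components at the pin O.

T = 7763 lb, O_x = 7036 lb, O_y = -631.0 lb

ΣM about O: T·sin25°·4.2 − 2650·5.2 = 0 → T = 13780/(4.2·0.422618) = 7763.4 ≈ 7763 lb.
ΣF_x = 0: O_x − T·cos25° = 0 → O_x = 7763.4 × 0.906308 = 7036 lb.
ΣF_y = 0: O_y + T·sin25° − 2650 = 0 → O_y = 2650 − 7763.4 × 0.422618 = -631.0 lb.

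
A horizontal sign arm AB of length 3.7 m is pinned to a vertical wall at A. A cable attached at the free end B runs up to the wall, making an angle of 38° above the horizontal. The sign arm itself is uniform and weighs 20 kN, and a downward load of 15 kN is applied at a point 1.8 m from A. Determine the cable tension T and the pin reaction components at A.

ΣM about A: T·sin38°·3.7 − 20·1.85 − 15·1.8 = 0 → T = 64/(3.7·0.615661) = 28.0955 ≈ 28.10 kN.
ΣF_x = 0: A_x − T·cos38° = 0 → A_x = 28.0955 × 0.788011 = 22.14 kN.
ΣF_y = 0: A_y + T·sin38° − 20 − 15 = 0 → A_y = 35 − 28.0955 × 0.615661 = 17.70 kN.

T = 28.10 kN, A_x = 22.14 kN, A_y = 17.70 kN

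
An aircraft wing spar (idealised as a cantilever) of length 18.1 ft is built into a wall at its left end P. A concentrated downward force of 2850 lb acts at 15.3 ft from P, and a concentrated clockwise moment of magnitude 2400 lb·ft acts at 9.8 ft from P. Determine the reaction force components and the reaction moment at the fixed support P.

P_x = 0, P_y = 2850 lb, M_P = 46000 lb·ft

ΣF_x = 0: P_x = 0.
ΣF_y = 0: P_y − 2850 = 0 → P_y = 2850 lb.
ΣM about P: M_P − 2850·15.3 − 2400 = 0 → M_P = 46000 lb·ft.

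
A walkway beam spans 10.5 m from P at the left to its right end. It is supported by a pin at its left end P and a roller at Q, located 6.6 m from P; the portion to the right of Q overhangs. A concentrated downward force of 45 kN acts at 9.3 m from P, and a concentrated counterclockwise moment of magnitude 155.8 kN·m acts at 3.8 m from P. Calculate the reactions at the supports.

P_x = 0, P_y = 5.197 kN, Q_y = 39.80 kN

ΣM about P: Q_y·6.6 − 45·9.3 + 155.8 = 0 → Q_y = 262.7/6.6 = 39.803 ≈ 39.80 kN.
ΣF_y = 0: P_y + 39.803 − 45 = 0 → P_y = 5.197 kN.
ΣF_x = 0: no horizontal applied forces, so P_x = 0.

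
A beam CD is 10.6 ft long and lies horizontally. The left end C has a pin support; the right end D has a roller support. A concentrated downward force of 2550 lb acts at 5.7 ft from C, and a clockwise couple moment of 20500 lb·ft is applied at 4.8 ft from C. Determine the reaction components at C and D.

Taking moments about C: D_y·10.6 − 2550·5.7 − 20500 = 0 → D_y = 35035/10.6 = 3305.19 ≈ 3305 lb.
ΣF_y = 0: C_y + 3305.19 − 2550 = 0 → C_y = -755.2 lb.
ΣF_x = 0: no horizontal applied forces, so C_x = 0.

C_x = 0, C_y = -755.2 lb, D_y = 3305 lb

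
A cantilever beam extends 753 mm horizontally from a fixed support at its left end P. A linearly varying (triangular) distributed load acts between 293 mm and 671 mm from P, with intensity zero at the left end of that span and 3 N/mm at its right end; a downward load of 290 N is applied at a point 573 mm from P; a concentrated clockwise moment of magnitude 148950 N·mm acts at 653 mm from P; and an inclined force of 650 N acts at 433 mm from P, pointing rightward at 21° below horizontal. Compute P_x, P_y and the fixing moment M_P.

Resultant of the triangular load: ½ × 3 × 378 = 567 N, acting at 545 mm from P (one-third of the span from the peak).
ΣF_x = 0: P_x + 650·cos21° = 0 → P_x = -606.8 N.
ΣF_y = 0: P_y − ½·3·378 − 290 − 650·sin21° = 0 → P_y = 1090 N.
ΣM about P: M_P − (½·3·378)·545 − 290·573 − 148950 − 650·sin21°·433 = 0 → M_P = 725000 N·mm.

P_x = -606.8 N, P_y = 1090 N, M_P = 725000 N·mm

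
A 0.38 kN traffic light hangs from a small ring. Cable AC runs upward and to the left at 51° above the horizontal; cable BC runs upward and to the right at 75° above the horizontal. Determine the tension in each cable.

ΣF_x = 0: −T_AC·cos51° + T_BC·cos75° = 0 → T_BC = 2.43151·T_AC.
ΣF_y = 0: T_AC·sin51° + T_BC·sin75° = 0.38.
Substitute: T_AC·(0.777146 + 2.43151·0.965926) = 0.38 → T_AC = 0.121569 ≈ 0.1216 kN.
Then T_BC = 2.43151 × 0.121569 = 0.2956 kN.

T_AC = 0.1216 kN, T_BC = 0.2956 kN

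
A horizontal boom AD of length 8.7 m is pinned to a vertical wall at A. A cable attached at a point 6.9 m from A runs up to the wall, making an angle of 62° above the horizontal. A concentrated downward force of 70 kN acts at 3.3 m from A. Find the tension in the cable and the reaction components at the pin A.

T = 37.92 kN, A_x = 17.80 kN, A_y = 36.52 kN

ΣM about A: T·sin62°·6.9 − 70·3.3 = 0 → T = 231/(6.9·0.882948) = 37.9165 ≈ 37.92 kN.
ΣF_x = 0: A_x − T·cos62° = 0 → A_x = 37.9165 × 0.469472 = 17.80 kN.
ΣF_y = 0: A_y + T·sin62° − 70 = 0 → A_y = 70 − 37.9165 × 0.882948 = 36.52 kN.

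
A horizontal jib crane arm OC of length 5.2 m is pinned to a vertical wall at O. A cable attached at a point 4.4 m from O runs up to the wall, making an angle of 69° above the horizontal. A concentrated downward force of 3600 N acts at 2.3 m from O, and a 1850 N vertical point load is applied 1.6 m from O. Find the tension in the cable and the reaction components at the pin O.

ΣM about O: T·sin69°·4.4 − 3600·2.3 − 1850·1.6 = 0 → T = 11240/(4.4·0.93358) = 2736.29 ≈ 2736 N.
ΣF_x = 0: O_x − T·cos69° = 0 → O_x = 2736.29 × 0.358368 = 980.6 N.
ΣF_y = 0: O_y + T·sin69° − 3600 − 1850 = 0 → O_y = 5450 − 2736.29 × 0.93358 = 2895 N.

T = 2736 N, O_x = 980.6 N, O_y = 2895 N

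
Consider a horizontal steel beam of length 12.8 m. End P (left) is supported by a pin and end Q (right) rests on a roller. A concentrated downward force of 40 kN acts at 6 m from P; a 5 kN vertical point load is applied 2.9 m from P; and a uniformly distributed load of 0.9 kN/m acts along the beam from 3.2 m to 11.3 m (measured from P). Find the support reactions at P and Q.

Resultant of the distributed load: 0.9 × 8.1 = 7.29 kN at 7.25 m from P.
Moments about P: Q_y·12.8 − 40·6 − 5·2.9 − (0.9·8.1)·7.25 = 0 → Q_y = 307.3525/12.8 = 24.0119 ≈ 24.01 kN.
ΣF_y = 0: P_y + 24.0119 − 40 − 5 − 0.9·8.1 = 0 → P_y = 28.28 kN.
ΣF_x = 0: no horizontal applied forces, so P_x = 0.

P_x = 0, P_y = 28.28 kN, Q_y = 24.01 kN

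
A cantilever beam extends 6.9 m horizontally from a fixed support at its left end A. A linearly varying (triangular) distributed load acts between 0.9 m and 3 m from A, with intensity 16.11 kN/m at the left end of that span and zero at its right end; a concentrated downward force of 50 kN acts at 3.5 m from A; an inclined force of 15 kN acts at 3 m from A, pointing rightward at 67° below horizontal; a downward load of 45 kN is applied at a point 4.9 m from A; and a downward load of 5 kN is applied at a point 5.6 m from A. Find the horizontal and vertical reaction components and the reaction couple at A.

A_x = -5.861 kN, A_y = 130.7 kN, M_A = 492.0 kN·m

Resultant of the triangular load: ½ × 16.11 × 2.1 = 16.9155 kN, acting at 1.6 m from A (one-third of the span from the peak).
ΣF_x = 0: A_x + 15·cos67° = 0 → A_x = -5.861 kN.
ΣF_y = 0: A_y − ½·16.11·2.1 − 50 − 15·sin67° − 45 − 5 = 0 → A_y = 130.7 kN.
ΣM about A: M_A − (½·16.11·2.1)·1.6 − 50·3.5 − 15·sin67°·3 − 45·4.9 − 5·5.6 = 0 → M_A = 492.0 kN·m.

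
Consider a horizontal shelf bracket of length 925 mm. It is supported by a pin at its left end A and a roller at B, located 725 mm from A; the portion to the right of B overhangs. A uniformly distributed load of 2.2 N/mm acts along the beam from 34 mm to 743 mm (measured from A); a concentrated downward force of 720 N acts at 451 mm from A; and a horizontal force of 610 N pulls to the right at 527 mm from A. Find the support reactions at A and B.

Resultant of the distributed load: 2.2 × 709 = 1559.8 N at 388.5 mm from A.
ΣM about A: B_y·725 − (2.2·709)·388.5 − 720·451 = 0 → B_y = 930702.3/725 = 1283.73 ≈ 1284 N.
ΣF_y = 0: A_y + 1283.73 − 2.2·709 − 720 = 0 → A_y = 996.1 N.
ΣF_x = 0: A_x + 610 = 0 → A_x = -610.0 N.

A_x = -610.0 N, A_y = 996.1 N, B_y = 1284 N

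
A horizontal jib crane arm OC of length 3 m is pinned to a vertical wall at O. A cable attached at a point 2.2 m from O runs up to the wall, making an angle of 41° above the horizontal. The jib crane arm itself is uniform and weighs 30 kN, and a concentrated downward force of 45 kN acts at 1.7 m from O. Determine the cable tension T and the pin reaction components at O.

ΣM about O: T·sin41°·2.2 − 30·1.5 − 45·1.7 = 0 → T = 121.5/(2.2·0.656059) = 84.1803 ≈ 84.18 kN.
ΣF_x = 0: O_x − T·cos41° = 0 → O_x = 84.1803 × 0.75471 = 63.53 kN.
ΣF_y = 0: O_y + T·sin41° − 30 − 45 = 0 → O_y = 75 − 84.1803 × 0.656059 = 19.77 kN.

T = 84.18 kN, O_x = 63.53 kN, O_y = 19.77 kN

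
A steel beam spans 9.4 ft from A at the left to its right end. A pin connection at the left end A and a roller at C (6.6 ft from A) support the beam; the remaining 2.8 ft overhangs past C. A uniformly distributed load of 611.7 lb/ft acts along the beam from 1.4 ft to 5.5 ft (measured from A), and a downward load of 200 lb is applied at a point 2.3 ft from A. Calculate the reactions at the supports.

Resultant of the distributed load: 611.7 × 4.1 = 2507.97 lb at 3.45 ft from A.
Moments about A: C_y·6.6 − (611.7·4.1)·3.45 − 200·2.3 = 0 → C_y = 9112.4965/6.6 = 1380.68 ≈ 1381 lb.
ΣF_y = 0: A_y + 1380.68 − 611.7·4.1 − 200 = 0 → A_y = 1327 lb.
ΣF_x = 0: no horizontal applied forces, so A_x = 0.

A_x = 0, A_y = 1327 lb, C_y = 1381 lb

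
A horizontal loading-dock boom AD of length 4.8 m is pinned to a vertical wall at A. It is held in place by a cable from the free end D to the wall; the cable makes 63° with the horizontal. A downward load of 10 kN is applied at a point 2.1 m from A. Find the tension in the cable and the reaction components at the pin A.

ΣM about A: T·sin63°·4.8 − 10·2.1 = 0 → T = 21/(4.8·0.891007) = 4.91017 ≈ 4.910 kN.
ΣF_x = 0: A_x − T·cos63° = 0 → A_x = 4.91017 × 0.45399 = 2.229 kN.
ΣF_y = 0: A_y + T·sin63° − 10 = 0 → A_y = 10 − 4.91017 × 0.891007 = 5.625 kN.

T = 4.910 kN, A_x = 2.229 kN, A_y = 5.625 kN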